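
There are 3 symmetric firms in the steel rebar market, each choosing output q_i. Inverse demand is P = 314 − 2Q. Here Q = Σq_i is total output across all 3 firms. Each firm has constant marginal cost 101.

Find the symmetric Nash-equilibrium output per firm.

A representative firm's profit is π_i = q_i(314 − 2Q) − 101q_i, with Q = q_i + Σ_{j≠i} q_j.
First-order condition: 213 − 4q_i − 2Σ_{j≠i} q_j = 0.
Imposing symmetry (q_j = q for all j) turns Σ_{j≠i} q_j into 2q, so 213 = 8q and q = 26.625.

26.625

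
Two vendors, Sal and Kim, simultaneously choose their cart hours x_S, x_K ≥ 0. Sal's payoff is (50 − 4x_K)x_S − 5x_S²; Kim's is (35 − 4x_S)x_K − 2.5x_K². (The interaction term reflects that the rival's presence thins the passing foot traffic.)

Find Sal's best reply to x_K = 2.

4.2

Expanding Sal's payoff: 50x_S − 4x_Kx_S − 5x_S².
∂π/∂x_S = 50 − 4x_K − 10x_S = 0, so x_S = 5 − 0.4x_K.
At x_K = 2: x_S = 5 − 0.4·2 = 4.2.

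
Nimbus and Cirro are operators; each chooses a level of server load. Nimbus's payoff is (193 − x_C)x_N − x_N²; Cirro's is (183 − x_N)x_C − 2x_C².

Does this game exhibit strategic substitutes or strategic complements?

strategic substitutes

Expanding Nimbus's payoff: 193x_N − x_Cx_N − x_N².
∂π/∂x_N = 193 − x_C − 2x_N = 0, so x_N = 96.5 − 0.5x_C.
The best-response slope dx_N/dx_C = −0.5 < 0: the reaction function is downward-sloping, so the choices are strategic substitutes.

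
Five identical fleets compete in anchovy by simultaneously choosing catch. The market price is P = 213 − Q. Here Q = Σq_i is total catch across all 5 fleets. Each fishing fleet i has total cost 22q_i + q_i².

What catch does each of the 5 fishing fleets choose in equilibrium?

23.875

A representative fishing fleet's profit is π_i = q_i(213 − Q) − 22q_i − q_i², with Q = q_i + Σ_{j≠i} q_j.
First-order condition: 191 − 4q_i − Σ_{j≠i} q_j = 0.
With identical fishing fleets, set every q_j = q: then 191 − 4q − 4q = 0, i.e. q = 191/8 = 23.875.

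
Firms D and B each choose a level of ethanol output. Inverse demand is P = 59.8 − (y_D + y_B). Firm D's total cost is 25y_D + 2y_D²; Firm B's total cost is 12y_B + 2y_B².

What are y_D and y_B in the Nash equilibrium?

4.6, 7.2

Firm D's profit: π = y_D(59.8 − (y_D + y_B)) − 25y_D − 2y_D².
∂π/∂y_D = 34.8 − 6y_D − y_B = 0, so y_D = 5.8 − (1/6)y_B.
By the same steps for B: y_B = 239/30 − (1/6)y_D.
Substituting the second reaction function into the first: y_D = 5.8 − (1/6)(239/30 − (1/6)y_D), which gives (35/36)y_D = 161/36 ⇒ y_D = 4.6.
Then y_B = 239/30 − (1/6)·4.6 = 7.2.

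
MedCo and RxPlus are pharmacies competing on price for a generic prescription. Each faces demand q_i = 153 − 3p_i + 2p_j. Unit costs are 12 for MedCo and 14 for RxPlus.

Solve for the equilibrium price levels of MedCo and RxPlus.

47.625, 48.375

MedCo's profit: π = (p_{MedCo} − 12)(153 − 3p_{MedCo} + 2p_{RxPlus}).
∂π/∂p_{MedCo} = 189 − 6p_{MedCo} + 2p_{RxPlus} = 0 ⇒ p_{MedCo} = 31.5 + (1/3)p_{RxPlus}.
Similarly p_{RxPlus} = 32.5 + (1/3)p_{MedCo}.
Substituting the second reaction function into the first: p_{MedCo} = 31.5 + (1/3)(32.5 + (1/3)p_{MedCo}), which gives (8/9)p_{MedCo} = 127/3 ⇒ p_{MedCo} = 47.625.
Then p_{RxPlus} = 32.5 + (1/3)·47.625 = 48.375.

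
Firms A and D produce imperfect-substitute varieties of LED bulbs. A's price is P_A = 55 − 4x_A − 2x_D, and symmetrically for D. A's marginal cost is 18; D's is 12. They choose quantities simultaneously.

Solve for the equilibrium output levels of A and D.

3.5, 4.5

Firm A's profit: π = x_A(55 − 4x_A − 2x_D) − 18x_A.
∂π/∂x_A = 37 − 8x_A − 2x_D = 0 ⇒ x_A = 4.625 − 0.25x_D.
Similarly x_D = 5.375 − 0.25x_A.
Plugging x_D into A's best response: x_A = 4.625 − 0.25(5.375 − 0.25x_A) ⇒ 0.9375x_A = 105/32, so x_A = 3.5.
Then x_D = 5.375 − 0.25·3.5 = 4.5.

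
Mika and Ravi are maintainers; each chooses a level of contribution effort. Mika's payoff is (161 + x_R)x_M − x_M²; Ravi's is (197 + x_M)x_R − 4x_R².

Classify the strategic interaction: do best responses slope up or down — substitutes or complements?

Expanding Mika's payoff: 161x_M + x_Rx_M − x_M².
∂π/∂x_M = 161 + x_R − 2x_M = 0, so x_M = 80.5 + 0.5x_R.
The best-response slope dx_M/dx_R = 0.5 > 0: the reaction function is upward-sloping, so the choices are strategic complements.

strategic complements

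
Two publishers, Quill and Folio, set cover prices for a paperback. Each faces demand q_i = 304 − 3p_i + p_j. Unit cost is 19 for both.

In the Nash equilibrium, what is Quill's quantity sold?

159.6

Quill's profit: π = (p_{Quill} − 19)(304 − 3p_{Quill} + p_{Folio}).
∂π/∂p_{Quill} = 361 − 6p_{Quill} + p_{Folio} = 0 ⇒ p_{Quill} = 361/6 + (1/6)p_{Folio}.
The game is symmetric, so in equilibrium p_{Folio} = p_{Quill}: the reaction function gives (5/6)p_{Quill} = 361/6, hence p_{Quill} = 72.2.
q_{Quill} = 304 − 3·72.2 + 72.2 = 159.6.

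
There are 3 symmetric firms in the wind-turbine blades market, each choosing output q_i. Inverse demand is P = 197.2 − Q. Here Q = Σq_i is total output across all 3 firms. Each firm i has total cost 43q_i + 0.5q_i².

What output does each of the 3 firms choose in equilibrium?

A representative firm's profit is π_i = q_i(197.2 − Q) − 43q_i − 0.5q_i², with Q = q_i + Σ_{j≠i} q_j.
First-order condition: 154.2 − 3q_i − Σ_{j≠i} q_j = 0.
In a symmetric equilibrium every firm chooses the same q, so Σ_{j≠i} q_j = 2q. The condition becomes 154.2 − 5q = 0, giving q = 154.2/5 = 30.84.

30.84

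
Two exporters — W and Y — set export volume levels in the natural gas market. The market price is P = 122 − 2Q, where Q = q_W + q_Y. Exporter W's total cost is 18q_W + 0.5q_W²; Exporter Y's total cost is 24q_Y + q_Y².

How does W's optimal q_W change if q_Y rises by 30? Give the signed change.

Exporter W's profit: π = q_W(122 − 2(q_W + q_Y)) − 18q_W − 0.5q_W².
∂π/∂q_W = 104 − 5q_W − 2q_Y = 0, so q_W = 20.8 − 0.4q_Y.
The reaction-function slope is −0.4, so a 30-unit rise in q_Y moves q_W by −0.4 × 30 = −12. W's best response falls — the actions are strategic substitutes.

-12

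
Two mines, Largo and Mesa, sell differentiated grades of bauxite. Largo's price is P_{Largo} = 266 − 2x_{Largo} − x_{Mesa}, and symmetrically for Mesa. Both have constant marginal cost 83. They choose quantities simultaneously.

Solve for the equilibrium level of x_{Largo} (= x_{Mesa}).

Mine Largo's profit: π = x_{Largo}(266 − 2x_{Largo} − x_{Mesa}) − 83x_{Largo}.
∂π/∂x_{Largo} = 183 − 4x_{Largo} − x_{Mesa} = 0 ⇒ x_{Largo} = 45.75 − 0.25x_{Mesa}.
The game is symmetric, so in equilibrium x_{Mesa} = x_{Largo}: the reaction function gives 1.25x_{Largo} = 45.75, hence x_{Largo} = 36.6.

36.6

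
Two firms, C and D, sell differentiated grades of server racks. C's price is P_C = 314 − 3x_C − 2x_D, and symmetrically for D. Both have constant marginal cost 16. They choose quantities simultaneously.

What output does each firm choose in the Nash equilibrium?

Firm C's profit: π = x_C(314 − 3x_C − 2x_D) − 16x_C.
∂π/∂x_C = 298 − 6x_C − 2x_D = 0 ⇒ x_C = 149/3 − (1/3)x_D.
Setting x_C = x_D in the reaction function: x_C = 149/3 − (1/3)x_C, so x_C = (149/3) / (4/3) = 37.25.

37.25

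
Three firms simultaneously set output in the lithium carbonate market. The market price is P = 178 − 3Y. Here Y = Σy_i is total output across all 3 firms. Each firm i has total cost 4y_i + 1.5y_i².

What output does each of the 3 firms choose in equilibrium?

A representative firm's profit is π_i = y_i(178 − 3Y) − 4y_i − 1.5y_i², with Y = y_i + Σ_{j≠i} y_j.
First-order condition: 174 − 9y_i − 3Σ_{j≠i} y_j = 0.
In a symmetric equilibrium every firm chooses the same y, so Σ_{j≠i} y_j = 2y. The condition becomes 174 − 15y = 0, giving y = 174/15 = 11.6.

11.6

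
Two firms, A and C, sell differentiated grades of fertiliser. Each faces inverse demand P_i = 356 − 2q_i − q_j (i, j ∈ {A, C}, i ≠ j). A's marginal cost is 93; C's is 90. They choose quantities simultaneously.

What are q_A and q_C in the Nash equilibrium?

52.4, 53.4

Firm A's profit: π = q_A(356 − 2q_A − q_C) − 93q_A.
∂π/∂q_A = 263 − 4q_A − q_C = 0 ⇒ q_A = 65.75 − 0.25q_C.
Similarly q_C = 66.5 − 0.25q_A.
Substituting the second reaction function into the first: q_A = 65.75 − 0.25(66.5 − 0.25q_A), which gives 0.9375q_A = 49.125 ⇒ q_A = 52.4.
Then q_C = 66.5 − 0.25·52.4 = 53.4.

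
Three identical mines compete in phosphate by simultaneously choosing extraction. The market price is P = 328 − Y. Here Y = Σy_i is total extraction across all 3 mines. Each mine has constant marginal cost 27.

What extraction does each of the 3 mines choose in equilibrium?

75.25

A representative mine's profit is π_i = y_i(328 − Y) − 27y_i, with Y = y_i + Σ_{j≠i} y_j.
First-order condition: 301 − 2y_i − Σ_{j≠i} y_j = 0.
In a symmetric equilibrium every mine chooses the same y, so Σ_{j≠i} y_j = 2y. The condition becomes 301 − 4y = 0, giving y = 301/4 = 75.25.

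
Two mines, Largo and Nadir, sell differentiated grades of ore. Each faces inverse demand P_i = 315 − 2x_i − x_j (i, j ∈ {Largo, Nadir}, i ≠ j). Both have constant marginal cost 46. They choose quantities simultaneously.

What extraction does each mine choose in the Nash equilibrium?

Mine Largo's profit: π = x_{Largo}(315 − 2x_{Largo} − x_{Nadir}) − 46x_{Largo}.
∂π/∂x_{Largo} = 269 − 4x_{Largo} − x_{Nadir} = 0 ⇒ x_{Largo} = 67.25 − 0.25x_{Nadir}.
Setting x_{Largo} = x_{Nadir} in the reaction function: x_{Largo} = 67.25 − 0.25x_{Largo}, so x_{Largo} = 67.25 / 1.25 = 53.8.

53.8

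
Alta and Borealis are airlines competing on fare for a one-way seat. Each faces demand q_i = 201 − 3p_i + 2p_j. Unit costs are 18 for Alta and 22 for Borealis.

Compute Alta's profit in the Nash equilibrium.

6486.75

Alta's profit: π = (p_{Alta} − 18)(201 − 3p_{Alta} + 2p_{Borealis}).
∂π/∂p_{Alta} = 255 − 6p_{Alta} + 2p_{Borealis} = 0 ⇒ p_{Alta} = 42.5 + (1/3)p_{Borealis}.
Similarly p_{Borealis} = 44.5 + (1/3)p_{Alta}.
Substituting the second reaction function into the first: p_{Alta} = 42.5 + (1/3)(44.5 + (1/3)p_{Alta}), which gives (8/9)p_{Alta} = 172/3 ⇒ p_{Alta} = 64.5.
Then p_{Borealis} = 44.5 + (1/3)·64.5 = 66.
q_{Alta} = 201 − 3·64.5 + 2·66 = 139.5.
Profit = (64.5 − 18)·139.5 = 6486.75.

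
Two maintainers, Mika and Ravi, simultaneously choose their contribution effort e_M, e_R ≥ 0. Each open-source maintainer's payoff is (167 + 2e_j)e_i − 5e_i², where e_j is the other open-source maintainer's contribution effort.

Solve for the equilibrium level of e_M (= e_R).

20.875

Mika's payoff is (167 + 2e_R)e_M − 5e_M².
∂π/∂e_M = 167 + 2e_R − 10e_M = 0, so e_M = 16.7 + 0.2e_R.
Setting e_M = e_R in the reaction function: e_M = 16.7 + 0.2e_M, so e_M = 16.7 / 0.8 = 20.875.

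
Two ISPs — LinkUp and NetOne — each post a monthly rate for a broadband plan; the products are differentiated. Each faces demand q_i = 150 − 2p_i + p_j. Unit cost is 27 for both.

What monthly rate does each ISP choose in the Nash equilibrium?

68

LinkUp's profit: π = (p_{LinkUp} − 27)(150 − 2p_{LinkUp} + p_{NetOne}).
∂π/∂p_{LinkUp} = 204 − 4p_{LinkUp} + p_{NetOne} = 0 ⇒ p_{LinkUp} = 51 + 0.25p_{NetOne}.
By symmetry p_{NetOne} = p_{LinkUp}; substituting into the reaction function, 0.75p_{LinkUp} = 51 and p_{LinkUp} = 68.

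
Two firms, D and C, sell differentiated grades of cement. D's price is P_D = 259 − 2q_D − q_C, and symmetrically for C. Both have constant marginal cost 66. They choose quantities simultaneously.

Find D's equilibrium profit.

Firm D's profit: π = q_D(259 − 2q_D − q_C) − 66q_D.
∂π/∂q_D = 193 − 4q_D − q_C = 0 ⇒ q_D = 48.25 − 0.25q_C.
By symmetry q_C = q_D; substituting into the reaction function, 1.25q_D = 48.25 and q_D = 38.6.
P_D = 259 − 2·38.6 − 38.6 = 143.2.
Profit = (143.2 − 66)·38.6 = 2979.92.

2979.92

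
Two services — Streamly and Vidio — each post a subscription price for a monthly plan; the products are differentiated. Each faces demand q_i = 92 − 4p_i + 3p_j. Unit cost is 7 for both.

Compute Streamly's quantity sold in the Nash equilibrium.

68

Streamly's profit: π = (p_{Streamly} − 7)(92 − 4p_{Streamly} + 3p_{Vidio}).
∂π/∂p_{Streamly} = 120 − 8p_{Streamly} + 3p_{Vidio} = 0 ⇒ p_{Streamly} = 15 + 0.375p_{Vidio}.
Setting p_{Streamly} = p_{Vidio} in the reaction function: p_{Streamly} = 15 + 0.375p_{Streamly}, so p_{Streamly} = 15 / 0.625 = 24.
q_{Streamly} = 92 − 4·24 + 3·24 = 68.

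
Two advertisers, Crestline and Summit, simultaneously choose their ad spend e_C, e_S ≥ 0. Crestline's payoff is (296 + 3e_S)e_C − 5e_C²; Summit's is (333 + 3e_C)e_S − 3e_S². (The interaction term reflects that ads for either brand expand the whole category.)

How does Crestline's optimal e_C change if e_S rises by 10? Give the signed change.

3

Expanding Crestline's payoff: 296e_C + 3e_Se_C − 5e_C².
∂π/∂e_C = 296 + 3e_S − 10e_C = 0, so e_C = 29.6 + 0.3e_S.
The reaction-function slope is 0.3, so a 10-unit rise in e_S moves e_C by 0.3 × 10 = 3. Crestline's best response rises — the actions are strategic complements.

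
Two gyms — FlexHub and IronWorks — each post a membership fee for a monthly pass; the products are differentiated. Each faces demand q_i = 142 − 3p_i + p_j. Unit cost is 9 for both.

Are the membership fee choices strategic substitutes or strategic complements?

strategic complements

FlexHub's profit: π = (p_{FlexHub} − 9)(142 − 3p_{FlexHub} + p_{IronWorks}).
∂π/∂p_{FlexHub} = 169 − 6p_{FlexHub} + p_{IronWorks} = 0 ⇒ p_{FlexHub} = 169/6 + (1/6)p_{IronWorks}.
The best-response slope dp_{FlexHub}/dp_{IronWorks} = 1/6 > 0: the reaction function is upward-sloping, so the choices are strategic complements.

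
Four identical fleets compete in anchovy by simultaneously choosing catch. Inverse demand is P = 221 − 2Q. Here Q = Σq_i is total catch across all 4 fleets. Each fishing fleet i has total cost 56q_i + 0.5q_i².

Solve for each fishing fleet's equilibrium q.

15

A representative fishing fleet's profit is π_i = q_i(221 − 2Q) − 56q_i − 0.5q_i², with Q = q_i + Σ_{j≠i} q_j.
First-order condition: 165 − 5q_i − 2Σ_{j≠i} q_j = 0.
With identical fishing fleets, set every q_j = q: then 165 − 5q − 6q = 0, i.e. q = 165/11 = 15.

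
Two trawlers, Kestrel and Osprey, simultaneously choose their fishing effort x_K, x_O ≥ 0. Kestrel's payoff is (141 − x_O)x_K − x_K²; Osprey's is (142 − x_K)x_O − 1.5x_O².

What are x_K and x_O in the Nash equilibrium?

Expanding Kestrel's payoff: 141x_K − x_Ox_K − x_K².
∂π/∂x_K = 141 − x_O − 2x_K = 0, so x_K = 70.5 − 0.5x_O.
Likewise for Osprey: x_O = 142/3 − (1/3)x_K.
Substituting the second reaction function into the first: x_K = 70.5 − 0.5(142/3 − (1/3)x_K), which gives (5/6)x_K = 281/6 ⇒ x_K = 56.2.
Then x_O = 142/3 − (1/3)·56.2 = 28.6.

56.2, 28.6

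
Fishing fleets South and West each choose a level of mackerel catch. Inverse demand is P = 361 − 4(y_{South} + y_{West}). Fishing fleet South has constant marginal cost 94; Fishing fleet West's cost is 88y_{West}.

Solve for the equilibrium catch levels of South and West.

21.75, 23.25

Fishing fleet South's profit: π = y_{South}(361 − 4(y_{South} + y_{West})) − 94y_{South}.
∂π/∂y_{South} = 267 − 8y_{South} − 4y_{West} = 0, so y_{South} = 33.375 − 0.5y_{West}.
By the same steps for West: y_{West} = 34.125 − 0.5y_{South}.
Substituting the second reaction function into the first: y_{South} = 33.375 − 0.5(34.125 − 0.5y_{South}), which gives 0.75y_{South} = 16.3125 ⇒ y_{South} = 21.75.
Then y_{West} = 34.125 − 0.5·21.75 = 23.25.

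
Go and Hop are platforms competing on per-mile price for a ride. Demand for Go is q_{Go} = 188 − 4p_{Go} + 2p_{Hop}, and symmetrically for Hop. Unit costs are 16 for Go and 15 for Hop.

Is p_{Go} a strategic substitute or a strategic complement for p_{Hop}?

Go's profit: π = (p_{Go} − 16)(188 − 4p_{Go} + 2p_{Hop}).
∂π/∂p_{Go} = 252 − 8p_{Go} + 2p_{Hop} = 0 ⇒ p_{Go} = 31.5 + 0.25p_{Hop}.
The best-response slope dp_{Go}/dp_{Hop} = 0.25 > 0: the reaction function is upward-sloping, so the choices are strategic complements.

strategic complements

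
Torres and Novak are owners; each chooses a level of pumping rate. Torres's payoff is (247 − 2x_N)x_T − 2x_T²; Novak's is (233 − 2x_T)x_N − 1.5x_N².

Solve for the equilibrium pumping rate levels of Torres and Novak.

Expanding Torres's payoff: 247x_T − 2x_Nx_T − 2x_T².
∂π/∂x_T = 247 − 2x_N − 4x_T = 0, so x_T = 61.75 − 0.5x_N.
Likewise for Novak: x_N = 233/3 − (2/3)x_T.
Solving the two reaction functions simultaneously: (1 − (−0.5)(−2/3))x_T = 61.75 − 0.5·(233/3), so (2/3)x_T = 275/12 and x_T = 34.375.
Then x_N = 233/3 − (2/3)·34.375 = 54.75.

34.375, 54.75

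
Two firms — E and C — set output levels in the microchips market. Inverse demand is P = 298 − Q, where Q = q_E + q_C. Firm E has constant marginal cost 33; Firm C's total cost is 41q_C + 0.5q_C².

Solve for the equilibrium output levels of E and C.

Firm E's profit: π = q_E(298 − (q_E + q_C)) − 33q_E.
∂π/∂q_E = 265 − 2q_E − q_C = 0, so q_E = 132.5 − 0.5q_C.
For C: ∂π/∂q_C = 257 − 3q_C − q_E = 0 ⇒ q_C = 257/3 − (1/3)q_E.
Solving the two reaction functions simultaneously: (1 − (−0.5)(−1/3))q_E = 132.5 − 0.5·(257/3), so (5/6)q_E = 269/3 and q_E = 107.6.
Then q_C = 257/3 − (1/3)·107.6 = 49.8.

107.6, 49.8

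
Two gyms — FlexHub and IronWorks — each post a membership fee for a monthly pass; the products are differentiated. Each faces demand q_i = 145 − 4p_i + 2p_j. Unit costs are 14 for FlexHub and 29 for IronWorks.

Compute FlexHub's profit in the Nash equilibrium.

1849

FlexHub's profit: π = (p_{FlexHub} − 14)(145 − 4p_{FlexHub} + 2p_{IronWorks}).
∂π/∂p_{FlexHub} = 201 − 8p_{FlexHub} + 2p_{IronWorks} = 0 ⇒ p_{FlexHub} = 25.125 + 0.25p_{IronWorks}.
Similarly p_{IronWorks} = 32.625 + 0.25p_{FlexHub}.
Solving the two reaction functions simultaneously: (1 − (0.25)(0.25))p_{FlexHub} = 25.125 + 0.25·32.625, so 0.9375p_{FlexHub} = 1065/32 and p_{FlexHub} = 35.5.
Then p_{IronWorks} = 32.625 + 0.25·35.5 = 41.5.
q_{FlexHub} = 145 − 4·35.5 + 2·41.5 = 86.
Profit = (35.5 − 14)·86 = 1849.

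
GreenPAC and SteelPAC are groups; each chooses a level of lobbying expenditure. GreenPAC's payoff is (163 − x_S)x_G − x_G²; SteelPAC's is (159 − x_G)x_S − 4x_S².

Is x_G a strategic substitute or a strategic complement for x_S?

Expanding GreenPAC's payoff: 163x_G − x_Sx_G − x_G².
∂π/∂x_G = 163 − x_S − 2x_G = 0, so x_G = 81.5 − 0.5x_S.
The best-response slope dx_G/dx_S = −0.5 < 0: the reaction function is downward-sloping, so the choices are strategic substitutes.

strategic substitutes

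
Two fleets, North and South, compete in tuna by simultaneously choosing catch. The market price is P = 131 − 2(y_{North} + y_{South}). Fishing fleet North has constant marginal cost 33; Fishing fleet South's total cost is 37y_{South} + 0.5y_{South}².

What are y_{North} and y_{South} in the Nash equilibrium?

18.875, 11.25

Fishing fleet North's profit: π = y_{North}(131 − 2(y_{North} + y_{South})) − 33y_{North}.
∂π/∂y_{North} = 98 − 4y_{North} − 2y_{South} = 0, so y_{North} = 24.5 − 0.5y_{South}.
For South: ∂π/∂y_{South} = 94 − 5y_{South} − 2y_{North} = 0 ⇒ y_{South} = 18.8 − 0.4y_{North}.
Plugging y_{South} into North's best response: y_{North} = 24.5 − 0.5(18.8 − 0.4y_{North}) ⇒ 0.8y_{North} = 15.1, so y_{North} = 18.875.
Then y_{South} = 18.8 − 0.4·18.875 = 11.25.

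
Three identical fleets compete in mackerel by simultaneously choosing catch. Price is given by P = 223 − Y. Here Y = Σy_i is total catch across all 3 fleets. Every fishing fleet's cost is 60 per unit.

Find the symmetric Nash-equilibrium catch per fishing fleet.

A representative fishing fleet's profit is π_i = y_i(223 − Y) − 60y_i, with Y = y_i + Σ_{j≠i} y_j.
First-order condition: 163 − 2y_i − Σ_{j≠i} y_j = 0.
In a symmetric equilibrium every fishing fleet chooses the same y, so Σ_{j≠i} y_j = 2y. The condition becomes 163 − 4y = 0, giving y = 163/4 = 40.75.

40.75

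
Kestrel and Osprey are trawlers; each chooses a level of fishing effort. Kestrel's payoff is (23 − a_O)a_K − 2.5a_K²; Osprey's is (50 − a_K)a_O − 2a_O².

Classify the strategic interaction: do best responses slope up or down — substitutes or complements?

Expanding Kestrel's payoff: 23a_K − a_Oa_K − 2.5a_K².
∂π/∂a_K = 23 − a_O − 5a_K = 0, so a_K = 4.6 − 0.2a_O.
The best-response slope da_K/da_O = −0.2 < 0: the reaction function is downward-sloping, so the choices are strategic substitutes.

strategic substitutes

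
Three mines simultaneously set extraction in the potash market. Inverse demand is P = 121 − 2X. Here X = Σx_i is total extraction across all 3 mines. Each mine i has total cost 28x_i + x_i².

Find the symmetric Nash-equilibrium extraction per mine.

9.3

A representative mine's profit is π_i = x_i(121 − 2X) − 28x_i − x_i², with X = x_i + Σ_{j≠i} x_j.
First-order condition: 93 − 6x_i − 2Σ_{j≠i} x_j = 0.
Imposing symmetry (x_j = x for all j) turns Σ_{j≠i} x_j into 2x, so 93 = 10x and x = 9.3.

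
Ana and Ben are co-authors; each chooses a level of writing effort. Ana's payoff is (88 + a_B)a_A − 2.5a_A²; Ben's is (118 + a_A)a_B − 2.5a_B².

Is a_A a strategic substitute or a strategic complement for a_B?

Expanding Ana's payoff: 88a_A + a_Ba_A − 2.5a_A².
∂π/∂a_A = 88 + a_B − 5a_A = 0, so a_A = 17.6 + 0.2a_B.
The best-response slope da_A/da_B = 0.2 > 0: the reaction function is upward-sloping, so the choices are strategic complements.

strategic complements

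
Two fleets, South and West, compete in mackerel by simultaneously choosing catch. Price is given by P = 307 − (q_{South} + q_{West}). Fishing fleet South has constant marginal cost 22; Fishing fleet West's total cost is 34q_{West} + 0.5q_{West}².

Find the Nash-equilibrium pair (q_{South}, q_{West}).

116.4, 52.2

Fishing fleet South's profit: π = q_{South}(307 − (q_{South} + q_{West})) − 22q_{South}.
∂π/∂q_{South} = 285 − 2q_{South} − q_{West} = 0, so q_{South} = 142.5 − 0.5q_{West}.
For West: ∂π/∂q_{West} = 273 − 3q_{West} − q_{South} = 0 ⇒ q_{West} = 91 − (1/3)q_{South}.
Solving the two reaction functions simultaneously: (1 − (−0.5)(−1/3))q_{South} = 142.5 − 0.5·91, so (5/6)q_{South} = 97 and q_{South} = 116.4.
Then q_{West} = 91 − (1/3)·116.4 = 52.2.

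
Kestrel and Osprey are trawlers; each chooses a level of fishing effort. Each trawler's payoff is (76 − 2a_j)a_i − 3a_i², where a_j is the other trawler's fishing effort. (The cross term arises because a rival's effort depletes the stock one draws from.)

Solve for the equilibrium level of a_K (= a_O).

9.5

Kestrel's payoff is (76 − 2a_O)a_K − 3a_K².
∂π/∂a_K = 76 − 2a_O − 6a_K = 0, so a_K = 38/3 − (1/3)a_O.
The game is symmetric, so in equilibrium a_O = a_K: the reaction function gives (4/3)a_K = 38/3, hence a_K = 9.5.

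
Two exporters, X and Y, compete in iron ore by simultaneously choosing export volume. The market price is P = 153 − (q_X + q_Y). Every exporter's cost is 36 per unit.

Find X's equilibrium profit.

1521

Exporter X's profit: π = q_X(153 − (q_X + q_Y)) − 36q_X.
∂π/∂q_X = 117 − 2q_X − q_Y = 0, so q_X = 58.5 − 0.5q_Y.
Setting q_X = q_Y in the reaction function: q_X = 58.5 − 0.5q_X, so q_X = 58.5 / 1.5 = 39.
Price P = 153 − 78 = 75.
X's profit: (75 − 36)·39 = 1521.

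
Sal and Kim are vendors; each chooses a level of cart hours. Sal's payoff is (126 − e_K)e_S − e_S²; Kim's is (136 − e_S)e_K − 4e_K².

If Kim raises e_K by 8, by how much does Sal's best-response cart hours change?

Expanding Sal's payoff: 126e_S − e_Ke_S − e_S².
∂π/∂e_S = 126 − e_K − 2e_S = 0, so e_S = 63 − 0.5e_K.
The reaction-function slope is −0.5, so an 8-unit rise in e_K moves e_S by −0.5 × 8 = −4. Sal's best response falls — the actions are strategic substitutes.

-4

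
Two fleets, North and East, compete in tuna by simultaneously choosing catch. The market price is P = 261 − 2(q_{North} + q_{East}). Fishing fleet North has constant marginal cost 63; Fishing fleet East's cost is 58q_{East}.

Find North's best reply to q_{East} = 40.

29.5

Fishing fleet North's profit: π = q_{North}(261 − 2(q_{North} + q_{East})) − 63q_{North}.
∂π/∂q_{North} = 198 − 4q_{North} − 2q_{East} = 0, so q_{North} = 49.5 − 0.5q_{East}.
At q_{East} = 40: q_{North} = 49.5 − 0.5·40 = 29.5.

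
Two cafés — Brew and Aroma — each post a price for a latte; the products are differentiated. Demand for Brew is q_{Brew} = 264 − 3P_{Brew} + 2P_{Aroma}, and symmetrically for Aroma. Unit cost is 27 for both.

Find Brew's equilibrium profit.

10531.6875

Brew's profit: π = (P_{Brew} − 27)(264 − 3P_{Brew} + 2P_{Aroma}).
∂π/∂P_{Brew} = 345 − 6P_{Brew} + 2P_{Aroma} = 0 ⇒ P_{Brew} = 57.5 + (1/3)P_{Aroma}.
The game is symmetric, so in equilibrium P_{Aroma} = P_{Brew}: the reaction function gives (2/3)P_{Brew} = 57.5, hence P_{Brew} = 86.25.
q_{Brew} = 264 − 3·86.25 + 2·86.25 = 177.75.
Profit = (86.25 − 27)·177.75 = 10531.6875.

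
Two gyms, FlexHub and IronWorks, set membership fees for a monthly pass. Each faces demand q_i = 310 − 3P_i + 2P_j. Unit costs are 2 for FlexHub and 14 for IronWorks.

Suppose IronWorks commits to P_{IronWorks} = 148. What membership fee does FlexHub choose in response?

102

FlexHub's profit: π = (P_{FlexHub} − 2)(310 − 3P_{FlexHub} + 2P_{IronWorks}).
∂π/∂P_{FlexHub} = 316 − 6P_{FlexHub} + 2P_{IronWorks} = 0 ⇒ P_{FlexHub} = 158/3 + (1/3)P_{IronWorks}.
At P_{IronWorks} = 148: P_{FlexHub} = 158/3 + (1/3)·148 = 102.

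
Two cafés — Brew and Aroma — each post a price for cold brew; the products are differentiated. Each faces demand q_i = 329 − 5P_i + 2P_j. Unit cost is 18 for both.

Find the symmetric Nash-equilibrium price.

Brew's profit: π = (P_{Brew} − 18)(329 − 5P_{Brew} + 2P_{Aroma}).
∂π/∂P_{Brew} = 419 − 10P_{Brew} + 2P_{Aroma} = 0 ⇒ P_{Brew} = 41.9 + 0.2P_{Aroma}.
The game is symmetric, so in equilibrium P_{Aroma} = P_{Brew}: the reaction function gives 0.8P_{Brew} = 41.9, hence P_{Brew} = 52.375.

52.375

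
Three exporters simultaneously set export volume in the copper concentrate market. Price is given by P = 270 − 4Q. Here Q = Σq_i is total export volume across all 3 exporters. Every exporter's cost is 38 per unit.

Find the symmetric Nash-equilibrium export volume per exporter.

A representative exporter's profit is π_i = q_i(270 − 4Q) − 38q_i, with Q = q_i + Σ_{j≠i} q_j.
First-order condition: 232 − 8q_i − 4Σ_{j≠i} q_j = 0.
With identical exporters, set every q_j = q: then 232 − 8q − 8q = 0, i.e. q = 232/16 = 14.5.

14.5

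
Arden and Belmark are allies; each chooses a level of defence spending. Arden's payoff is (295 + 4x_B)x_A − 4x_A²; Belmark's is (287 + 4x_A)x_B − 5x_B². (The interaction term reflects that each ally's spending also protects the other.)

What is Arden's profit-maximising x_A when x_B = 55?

64.375

Expanding Arden's payoff: 295x_A + 4x_Bx_A − 4x_A².
∂π/∂x_A = 295 + 4x_B − 8x_A = 0, so x_A = 36.875 + 0.5x_B.
At x_B = 55: x_A = 36.875 + 0.5·55 = 64.375.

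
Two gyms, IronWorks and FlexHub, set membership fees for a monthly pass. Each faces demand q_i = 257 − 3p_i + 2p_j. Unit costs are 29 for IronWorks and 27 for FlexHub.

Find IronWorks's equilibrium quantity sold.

IronWorks's profit: π = (p_{IronWorks} − 29)(257 − 3p_{IronWorks} + 2p_{FlexHub}).
∂π/∂p_{IronWorks} = 344 − 6p_{IronWorks} + 2p_{FlexHub} = 0 ⇒ p_{IronWorks} = 172/3 + (1/3)p_{FlexHub}.
Similarly p_{FlexHub} = 169/3 + (1/3)p_{IronWorks}.
Substituting the second reaction function into the first: p_{IronWorks} = 172/3 + (1/3)(169/3 + (1/3)p_{IronWorks}), which gives (8/9)p_{IronWorks} = 685/9 ⇒ p_{IronWorks} = 85.625.
Then p_{FlexHub} = 169/3 + (1/3)·85.625 = 84.875.
q_{IronWorks} = 257 − 3·85.625 + 2·84.875 = 169.875.

169.875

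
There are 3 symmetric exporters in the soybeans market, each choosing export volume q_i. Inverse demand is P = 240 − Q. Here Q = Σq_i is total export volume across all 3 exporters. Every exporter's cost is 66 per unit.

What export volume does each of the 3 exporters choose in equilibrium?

A representative exporter's profit is π_i = q_i(240 − Q) − 66q_i, with Q = q_i + Σ_{j≠i} q_j.
First-order condition: 174 − 2q_i − Σ_{j≠i} q_j = 0.
In a symmetric equilibrium every exporter chooses the same q, so Σ_{j≠i} q_j = 2q. The condition becomes 174 − 4q = 0, giving q = 174/4 = 43.5.

43.5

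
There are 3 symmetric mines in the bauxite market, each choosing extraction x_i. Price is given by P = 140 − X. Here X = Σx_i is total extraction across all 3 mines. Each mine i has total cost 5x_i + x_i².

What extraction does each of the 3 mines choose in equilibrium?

A representative mine's profit is π_i = x_i(140 − X) − 5x_i − x_i², with X = x_i + Σ_{j≠i} x_j.
First-order condition: 135 − 4x_i − Σ_{j≠i} x_j = 0.
With identical mines, set every x_j = x: then 135 − 4x − 2x = 0, i.e. x = 135/6 = 22.5.

22.5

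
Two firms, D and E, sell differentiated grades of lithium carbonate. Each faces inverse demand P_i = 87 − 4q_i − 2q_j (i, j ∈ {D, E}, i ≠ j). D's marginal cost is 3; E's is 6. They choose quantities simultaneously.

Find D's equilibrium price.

37

Firm D's profit: π = q_D(87 − 4q_D − 2q_E) − 3q_D.
∂π/∂q_D = 84 − 8q_D − 2q_E = 0 ⇒ q_D = 10.5 − 0.25q_E.
Similarly q_E = 10.125 − 0.25q_D.
Plugging q_E into D's best response: q_D = 10.5 − 0.25(10.125 − 0.25q_D) ⇒ 0.9375q_D = 255/32, so q_D = 8.5.
Then q_E = 10.125 − 0.25·8.5 = 8.
P_D = 87 − 4·8.5 − 2·8 = 37.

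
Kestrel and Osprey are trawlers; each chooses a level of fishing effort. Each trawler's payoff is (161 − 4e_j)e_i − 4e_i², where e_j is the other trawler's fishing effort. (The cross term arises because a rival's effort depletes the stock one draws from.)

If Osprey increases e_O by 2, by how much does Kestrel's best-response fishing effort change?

-1

Kestrel's payoff is (161 − 4e_O)e_K − 4e_K².
∂π/∂e_K = 161 − 4e_O − 8e_K = 0, so e_K = 20.125 − 0.5e_O.
The reaction-function slope is −0.5, so a 2-unit rise in e_O moves e_K by −0.5 × 2 = −1. Kestrel's best response falls — the actions are strategic substitutes.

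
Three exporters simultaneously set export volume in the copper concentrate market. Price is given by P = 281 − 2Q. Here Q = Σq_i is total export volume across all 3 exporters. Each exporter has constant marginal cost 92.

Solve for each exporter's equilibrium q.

23.625

A representative exporter's profit is π_i = q_i(281 − 2Q) − 92q_i, with Q = q_i + Σ_{j≠i} q_j.
First-order condition: 189 − 4q_i − 2Σ_{j≠i} q_j = 0.
Imposing symmetry (q_j = q for all j) turns Σ_{j≠i} q_j into 2q, so 189 = 8q and q = 23.625.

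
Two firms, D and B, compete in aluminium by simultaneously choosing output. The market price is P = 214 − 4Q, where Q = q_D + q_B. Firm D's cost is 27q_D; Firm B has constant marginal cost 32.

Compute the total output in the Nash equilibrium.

Firm D's profit: π = q_D(214 − 4(q_D + q_B)) − 27q_D.
∂π/∂q_D = 187 − 8q_D − 4q_B = 0, so q_D = 23.375 − 0.5q_B.
By the same steps for B: q_B = 22.75 − 0.5q_D.
Plugging q_B into D's best response: q_D = 23.375 − 0.5(22.75 − 0.5q_D) ⇒ 0.75q_D = 12, so q_D = 16.
Then q_B = 22.75 − 0.5·16 = 14.75.
Total output: 16 + 14.75 = 30.75.

30.75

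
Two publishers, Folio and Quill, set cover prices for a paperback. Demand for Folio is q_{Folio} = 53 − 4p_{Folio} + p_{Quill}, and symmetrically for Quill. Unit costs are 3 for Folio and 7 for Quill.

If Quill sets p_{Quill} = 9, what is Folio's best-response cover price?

Folio's profit: π = (p_{Folio} − 3)(53 − 4p_{Folio} + p_{Quill}).
∂π/∂p_{Folio} = 65 − 8p_{Folio} + p_{Quill} = 0 ⇒ p_{Folio} = 8.125 + 0.125p_{Quill}.
At p_{Quill} = 9: p_{Folio} = 8.125 + 0.125·9 = 9.25.

9.25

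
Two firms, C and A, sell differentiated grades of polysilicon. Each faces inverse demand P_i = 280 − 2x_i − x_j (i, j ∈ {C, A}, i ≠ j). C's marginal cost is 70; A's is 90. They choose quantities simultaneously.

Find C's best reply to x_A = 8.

Firm C's profit: π = x_C(280 − 2x_C − x_A) − 70x_C.
∂π/∂x_C = 210 − 4x_C − x_A = 0 ⇒ x_C = 52.5 − 0.25x_A.
At x_A = 8: x_C = 52.5 − 0.25·8 = 50.5.

50.5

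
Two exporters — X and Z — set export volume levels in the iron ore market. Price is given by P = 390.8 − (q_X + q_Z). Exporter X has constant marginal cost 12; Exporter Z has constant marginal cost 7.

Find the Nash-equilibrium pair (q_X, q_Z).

124.6, 129.6

Exporter X's profit: π = q_X(390.8 − (q_X + q_Z)) − 12q_X.
∂π/∂q_X = 378.8 − 2q_X − q_Z = 0, so q_X = 189.4 − 0.5q_Z.
By the same steps for Z: q_Z = 191.9 − 0.5q_X.
Solving the two reaction functions simultaneously: (1 − (−0.5)(−0.5))q_X = 189.4 − 0.5·191.9, so 0.75q_X = 93.45 and q_X = 124.6.
Then q_Z = 191.9 − 0.5·124.6 = 129.6.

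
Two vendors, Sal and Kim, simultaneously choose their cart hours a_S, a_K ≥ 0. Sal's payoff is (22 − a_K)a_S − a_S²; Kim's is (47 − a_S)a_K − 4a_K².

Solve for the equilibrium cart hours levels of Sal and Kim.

Expanding Sal's payoff: 22a_S − a_Ka_S − a_S².
∂π/∂a_S = 22 − a_K − 2a_S = 0, so a_S = 11 − 0.5a_K.
Likewise for Kim: a_K = 5.875 − 0.125a_S.
Plugging a_K into Sal's best response: a_S = 11 − 0.5(5.875 − 0.125a_S) ⇒ 0.9375a_S = 8.0625, so a_S = 8.6.
Then a_K = 5.875 − 0.125·8.6 = 4.8.

8.6, 4.8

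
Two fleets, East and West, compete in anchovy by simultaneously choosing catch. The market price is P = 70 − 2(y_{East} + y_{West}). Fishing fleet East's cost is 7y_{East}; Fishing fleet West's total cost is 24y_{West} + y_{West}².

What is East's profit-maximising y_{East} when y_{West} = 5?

Fishing fleet East's profit: π = y_{East}(70 − 2(y_{East} + y_{West})) − 7y_{East}.
∂π/∂y_{East} = 63 − 4y_{East} − 2y_{West} = 0, so y_{East} = 15.75 − 0.5y_{West}.
At y_{West} = 5: y_{East} = 15.75 − 0.5·5 = 13.25.

13.25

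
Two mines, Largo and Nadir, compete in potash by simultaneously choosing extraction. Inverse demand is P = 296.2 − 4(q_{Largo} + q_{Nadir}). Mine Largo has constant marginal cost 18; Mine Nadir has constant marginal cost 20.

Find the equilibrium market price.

Mine Largo's profit: π = q_{Largo}(296.2 − 4(q_{Largo} + q_{Nadir})) − 18q_{Largo}.
∂π/∂q_{Largo} = 278.2 − 8q_{Largo} − 4q_{Nadir} = 0, so q_{Largo} = 34.775 − 0.5q_{Nadir}.
By the same steps for Nadir: q_{Nadir} = 34.525 − 0.5q_{Largo}.
Solving the two reaction functions simultaneously: (1 − (−0.5)(−0.5))q_{Largo} = 34.775 − 0.5·34.525, so 0.75q_{Largo} = 17.5125 and q_{Largo} = 23.35.
Then q_{Nadir} = 34.525 − 0.5·23.35 = 22.85.
Equilibrium price: P = 296.2 − 4·46.2 = 111.4.

111.4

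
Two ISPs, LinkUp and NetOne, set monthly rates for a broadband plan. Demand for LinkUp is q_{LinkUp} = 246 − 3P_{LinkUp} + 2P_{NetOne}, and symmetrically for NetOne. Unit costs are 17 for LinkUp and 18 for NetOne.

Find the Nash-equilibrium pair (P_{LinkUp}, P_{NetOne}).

LinkUp's profit: π = (P_{LinkUp} − 17)(246 − 3P_{LinkUp} + 2P_{NetOne}).
∂π/∂P_{LinkUp} = 297 − 6P_{LinkUp} + 2P_{NetOne} = 0 ⇒ P_{LinkUp} = 49.5 + (1/3)P_{NetOne}.
Similarly P_{NetOne} = 50 + (1/3)P_{LinkUp}.
Solving the two reaction functions simultaneously: (1 − (1/3)(1/3))P_{LinkUp} = 49.5 + (1/3)·50, so (8/9)P_{LinkUp} = 397/6 and P_{LinkUp} = 74.4375.
Then P_{NetOne} = 50 + (1/3)·74.4375 = 74.8125.

74.4375, 74.8125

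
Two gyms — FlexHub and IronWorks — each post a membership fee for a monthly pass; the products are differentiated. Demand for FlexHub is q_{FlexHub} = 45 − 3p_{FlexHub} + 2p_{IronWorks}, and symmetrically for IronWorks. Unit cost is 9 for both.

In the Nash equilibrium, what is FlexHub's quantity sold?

FlexHub's profit: π = (p_{FlexHub} − 9)(45 − 3p_{FlexHub} + 2p_{IronWorks}).
∂π/∂p_{FlexHub} = 72 − 6p_{FlexHub} + 2p_{IronWorks} = 0 ⇒ p_{FlexHub} = 12 + (1/3)p_{IronWorks}.
The game is symmetric, so in equilibrium p_{IronWorks} = p_{FlexHub}: the reaction function gives (2/3)p_{FlexHub} = 12, hence p_{FlexHub} = 18.
q_{FlexHub} = 45 − 3·18 + 2·18 = 27.

27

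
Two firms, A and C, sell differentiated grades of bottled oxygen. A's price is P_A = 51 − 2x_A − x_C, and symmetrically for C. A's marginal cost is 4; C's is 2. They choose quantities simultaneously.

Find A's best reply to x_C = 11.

Firm A's profit: π = x_A(51 − 2x_A − x_C) − 4x_A.
∂π/∂x_A = 47 − 4x_A − x_C = 0 ⇒ x_A = 11.75 − 0.25x_C.
At x_C = 11: x_A = 11.75 − 0.25·11 = 9.

9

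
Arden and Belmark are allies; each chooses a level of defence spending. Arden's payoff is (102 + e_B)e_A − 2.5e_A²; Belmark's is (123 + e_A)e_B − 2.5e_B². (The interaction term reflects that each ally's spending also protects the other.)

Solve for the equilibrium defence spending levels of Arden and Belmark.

Expanding Arden's payoff: 102e_A + e_Be_A − 2.5e_A².
∂π/∂e_A = 102 + e_B − 5e_A = 0, so e_A = 20.4 + 0.2e_B.
Likewise for Belmark: e_B = 24.6 + 0.2e_A.
Solving the two reaction functions simultaneously: (1 − (0.2)(0.2))e_A = 20.4 + 0.2·24.6, so 0.96e_A = 25.32 and e_A = 26.375.
Then e_B = 24.6 + 0.2·26.375 = 29.875.

26.375, 29.875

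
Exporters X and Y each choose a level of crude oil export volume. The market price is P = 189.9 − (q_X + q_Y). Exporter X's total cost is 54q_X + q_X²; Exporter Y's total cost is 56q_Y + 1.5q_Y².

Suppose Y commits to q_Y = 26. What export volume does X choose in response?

27.475

Exporter X's profit: π = q_X(189.9 − (q_X + q_Y)) − 54q_X − q_X².
∂π/∂q_X = 135.9 − 4q_X − q_Y = 0, so q_X = 33.975 − 0.25q_Y.
At q_Y = 26: q_X = 33.975 − 0.25·26 = 27.475.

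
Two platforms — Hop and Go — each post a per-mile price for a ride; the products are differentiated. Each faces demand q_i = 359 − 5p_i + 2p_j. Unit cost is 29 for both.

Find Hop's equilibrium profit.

Hop's profit: π = (p_{Hop} − 29)(359 − 5p_{Hop} + 2p_{Go}).
∂π/∂p_{Hop} = 504 − 10p_{Hop} + 2p_{Go} = 0 ⇒ p_{Hop} = 50.4 + 0.2p_{Go}.
By symmetry p_{Go} = p_{Hop}; substituting into the reaction function, 0.8p_{Hop} = 50.4 and p_{Hop} = 63.
q_{Hop} = 359 − 5·63 + 2·63 = 170.
Profit = (63 − 29)·170 = 5780.

5780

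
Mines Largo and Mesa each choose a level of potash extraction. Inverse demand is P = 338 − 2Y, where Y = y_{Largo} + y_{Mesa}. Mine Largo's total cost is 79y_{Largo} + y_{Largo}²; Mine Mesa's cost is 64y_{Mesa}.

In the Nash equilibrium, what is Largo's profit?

Mine Largo's profit: π = y_{Largo}(338 − 2(y_{Largo} + y_{Mesa})) − 79y_{Largo} − y_{Largo}².
∂π/∂y_{Largo} = 259 − 6y_{Largo} − 2y_{Mesa} = 0, so y_{Largo} = 259/6 − (1/3)y_{Mesa}.
For Mesa: ∂π/∂y_{Mesa} = 274 − 4y_{Mesa} − 2y_{Largo} = 0 ⇒ y_{Mesa} = 68.5 − 0.5y_{Largo}.
Plugging y_{Mesa} into Largo's best response: y_{Largo} = 259/6 − (1/3)(68.5 − 0.5y_{Largo}) ⇒ (5/6)y_{Largo} = 61/3, so y_{Largo} = 24.4.
Then y_{Mesa} = 68.5 − 0.5·24.4 = 56.3.
Price P = 338 − 2·80.7 = 176.6.
Largo's profit: (176.6 − 79)·24.4 − (24.4)² = 1786.08.

1786.08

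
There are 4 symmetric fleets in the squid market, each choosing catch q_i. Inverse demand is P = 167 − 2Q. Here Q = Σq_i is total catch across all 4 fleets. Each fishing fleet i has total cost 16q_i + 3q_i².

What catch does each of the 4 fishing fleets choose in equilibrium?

A representative fishing fleet's profit is π_i = q_i(167 − 2Q) − 16q_i − 3q_i², with Q = q_i + Σ_{j≠i} q_j.
First-order condition: 151 − 10q_i − 2Σ_{j≠i} q_j = 0.
With identical fishing fleets, set every q_j = q: then 151 − 10q − 6q = 0, i.e. q = 151/16 = 9.4375.

9.4375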